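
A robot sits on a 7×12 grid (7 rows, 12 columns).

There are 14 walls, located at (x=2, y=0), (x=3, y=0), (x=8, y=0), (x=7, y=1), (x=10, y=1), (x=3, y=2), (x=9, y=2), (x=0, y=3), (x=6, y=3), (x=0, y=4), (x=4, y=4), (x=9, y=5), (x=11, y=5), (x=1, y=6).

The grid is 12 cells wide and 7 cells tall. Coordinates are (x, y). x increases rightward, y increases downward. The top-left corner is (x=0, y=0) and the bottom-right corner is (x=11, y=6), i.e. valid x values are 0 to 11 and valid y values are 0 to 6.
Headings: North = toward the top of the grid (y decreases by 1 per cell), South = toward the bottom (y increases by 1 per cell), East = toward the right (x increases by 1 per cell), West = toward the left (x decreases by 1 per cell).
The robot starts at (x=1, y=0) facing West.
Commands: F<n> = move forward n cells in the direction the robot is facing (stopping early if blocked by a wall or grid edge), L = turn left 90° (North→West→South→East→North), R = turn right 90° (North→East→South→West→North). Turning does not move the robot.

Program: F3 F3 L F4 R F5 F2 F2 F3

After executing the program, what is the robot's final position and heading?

Answer: Final position: (x=0, y=2), facing West

Derivation:
Start: (x=1, y=0), facing West
  F3: move forward 1/3 (blocked), now at (x=0, y=0)
  F3: move forward 0/3 (blocked), now at (x=0, y=0)
  L: turn left, now facing South
  F4: move forward 2/4 (blocked), now at (x=0, y=2)
  R: turn right, now facing West
  F5: move forward 0/5 (blocked), now at (x=0, y=2)
  F2: move forward 0/2 (blocked), now at (x=0, y=2)
  F2: move forward 0/2 (blocked), now at (x=0, y=2)
  F3: move forward 0/3 (blocked), now at (x=0, y=2)
Final: (x=0, y=2), facing West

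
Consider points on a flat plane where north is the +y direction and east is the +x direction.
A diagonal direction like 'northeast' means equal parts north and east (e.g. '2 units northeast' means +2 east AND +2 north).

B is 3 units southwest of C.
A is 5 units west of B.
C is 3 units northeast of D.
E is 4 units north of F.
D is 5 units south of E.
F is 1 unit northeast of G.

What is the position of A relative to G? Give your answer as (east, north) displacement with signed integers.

Place G at the origin (east=0, north=0).
  F is 1 unit northeast of G: delta (east=+1, north=+1); F at (east=1, north=1).
  E is 4 units north of F: delta (east=+0, north=+4); E at (east=1, north=5).
  D is 5 units south of E: delta (east=+0, north=-5); D at (east=1, north=0).
  C is 3 units northeast of D: delta (east=+3, north=+3); C at (east=4, north=3).
  B is 3 units southwest of C: delta (east=-3, north=-3); B at (east=1, north=0).
  A is 5 units west of B: delta (east=-5, north=+0); A at (east=-4, north=0).
Therefore A relative to G: (east=-4, north=0).

Answer: A is at (east=-4, north=0) relative to G.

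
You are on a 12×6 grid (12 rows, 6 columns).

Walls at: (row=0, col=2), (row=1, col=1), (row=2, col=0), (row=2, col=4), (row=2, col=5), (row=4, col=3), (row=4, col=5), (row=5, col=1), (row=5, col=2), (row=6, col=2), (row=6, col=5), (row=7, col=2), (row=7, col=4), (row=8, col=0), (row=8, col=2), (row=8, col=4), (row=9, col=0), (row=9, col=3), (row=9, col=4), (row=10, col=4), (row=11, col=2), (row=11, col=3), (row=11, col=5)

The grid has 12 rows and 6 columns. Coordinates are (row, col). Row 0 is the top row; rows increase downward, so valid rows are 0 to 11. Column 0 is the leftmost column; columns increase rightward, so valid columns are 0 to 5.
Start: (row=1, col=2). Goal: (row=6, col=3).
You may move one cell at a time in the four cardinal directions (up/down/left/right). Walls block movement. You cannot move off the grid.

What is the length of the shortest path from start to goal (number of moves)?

Answer: Shortest path length: 8

Derivation:
BFS from (row=1, col=2) until reaching (row=6, col=3):
  Distance 0: (row=1, col=2)
  Distance 1: (row=1, col=3), (row=2, col=2)
  Distance 2: (row=0, col=3), (row=1, col=4), (row=2, col=1), (row=2, col=3), (row=3, col=2)
  Distance 3: (row=0, col=4), (row=1, col=5), (row=3, col=1), (row=3, col=3), (row=4, col=2)
  Distance 4: (row=0, col=5), (row=3, col=0), (row=3, col=4), (row=4, col=1)
  Distance 5: (row=3, col=5), (row=4, col=0), (row=4, col=4)
  Distance 6: (row=5, col=0), (row=5, col=4)
  Distance 7: (row=5, col=3), (row=5, col=5), (row=6, col=0), (row=6, col=4)
  Distance 8: (row=6, col=1), (row=6, col=3), (row=7, col=0)  <- goal reached here
One shortest path (8 moves): (row=1, col=2) -> (row=1, col=3) -> (row=2, col=3) -> (row=3, col=3) -> (row=3, col=4) -> (row=4, col=4) -> (row=5, col=4) -> (row=5, col=3) -> (row=6, col=3)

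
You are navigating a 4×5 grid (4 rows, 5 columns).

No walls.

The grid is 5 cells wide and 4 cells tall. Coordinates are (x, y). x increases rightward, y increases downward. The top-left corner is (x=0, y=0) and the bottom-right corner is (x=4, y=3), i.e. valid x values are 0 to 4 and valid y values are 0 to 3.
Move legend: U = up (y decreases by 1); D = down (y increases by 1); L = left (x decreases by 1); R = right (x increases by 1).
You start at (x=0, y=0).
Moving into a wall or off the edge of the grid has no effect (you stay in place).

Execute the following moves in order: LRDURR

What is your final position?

Start: (x=0, y=0)
  L (left): blocked, stay at (x=0, y=0)
  R (right): (x=0, y=0) -> (x=1, y=0)
  D (down): (x=1, y=0) -> (x=1, y=1)
  U (up): (x=1, y=1) -> (x=1, y=0)
  R (right): (x=1, y=0) -> (x=2, y=0)
  R (right): (x=2, y=0) -> (x=3, y=0)
Final: (x=3, y=0)

Answer: Final position: (x=3, y=0)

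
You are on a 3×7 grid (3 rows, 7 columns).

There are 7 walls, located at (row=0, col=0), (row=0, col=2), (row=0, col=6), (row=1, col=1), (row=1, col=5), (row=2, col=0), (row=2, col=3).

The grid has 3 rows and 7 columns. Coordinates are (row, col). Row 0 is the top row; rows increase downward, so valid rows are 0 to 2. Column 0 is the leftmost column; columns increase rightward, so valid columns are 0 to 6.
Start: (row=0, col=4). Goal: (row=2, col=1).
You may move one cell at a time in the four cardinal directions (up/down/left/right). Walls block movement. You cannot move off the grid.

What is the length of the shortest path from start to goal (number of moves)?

Answer: Shortest path length: 5

Derivation:
BFS from (row=0, col=4) until reaching (row=2, col=1):
  Distance 0: (row=0, col=4)
  Distance 1: (row=0, col=3), (row=0, col=5), (row=1, col=4)
  Distance 2: (row=1, col=3), (row=2, col=4)
  Distance 3: (row=1, col=2), (row=2, col=5)
  Distance 4: (row=2, col=2), (row=2, col=6)
  Distance 5: (row=1, col=6), (row=2, col=1)  <- goal reached here
One shortest path (5 moves): (row=0, col=4) -> (row=0, col=3) -> (row=1, col=3) -> (row=1, col=2) -> (row=2, col=2) -> (row=2, col=1)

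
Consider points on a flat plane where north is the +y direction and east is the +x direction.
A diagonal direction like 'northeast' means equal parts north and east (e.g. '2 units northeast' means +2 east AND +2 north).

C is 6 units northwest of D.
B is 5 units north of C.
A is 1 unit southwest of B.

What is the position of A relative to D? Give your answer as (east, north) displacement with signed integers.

Answer: A is at (east=-7, north=10) relative to D.

Derivation:
Place D at the origin (east=0, north=0).
  C is 6 units northwest of D: delta (east=-6, north=+6); C at (east=-6, north=6).
  B is 5 units north of C: delta (east=+0, north=+5); B at (east=-6, north=11).
  A is 1 unit southwest of B: delta (east=-1, north=-1); A at (east=-7, north=10).
Therefore A relative to D: (east=-7, north=10).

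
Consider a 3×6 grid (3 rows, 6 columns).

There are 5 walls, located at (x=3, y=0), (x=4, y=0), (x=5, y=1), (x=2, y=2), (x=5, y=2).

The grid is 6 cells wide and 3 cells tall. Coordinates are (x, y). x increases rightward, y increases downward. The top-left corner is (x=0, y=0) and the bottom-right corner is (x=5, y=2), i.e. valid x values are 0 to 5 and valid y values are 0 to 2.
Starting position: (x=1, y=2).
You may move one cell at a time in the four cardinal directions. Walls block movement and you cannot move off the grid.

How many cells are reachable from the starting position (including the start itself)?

Answer: Reachable cells: 12

Derivation:
BFS flood-fill from (x=1, y=2):
  Distance 0: (x=1, y=2)
  Distance 1: (x=1, y=1), (x=0, y=2)
  Distance 2: (x=1, y=0), (x=0, y=1), (x=2, y=1)
  Distance 3: (x=0, y=0), (x=2, y=0), (x=3, y=1)
  Distance 4: (x=4, y=1), (x=3, y=2)
  Distance 5: (x=4, y=2)
Total reachable: 12 (grid has 13 open cells total)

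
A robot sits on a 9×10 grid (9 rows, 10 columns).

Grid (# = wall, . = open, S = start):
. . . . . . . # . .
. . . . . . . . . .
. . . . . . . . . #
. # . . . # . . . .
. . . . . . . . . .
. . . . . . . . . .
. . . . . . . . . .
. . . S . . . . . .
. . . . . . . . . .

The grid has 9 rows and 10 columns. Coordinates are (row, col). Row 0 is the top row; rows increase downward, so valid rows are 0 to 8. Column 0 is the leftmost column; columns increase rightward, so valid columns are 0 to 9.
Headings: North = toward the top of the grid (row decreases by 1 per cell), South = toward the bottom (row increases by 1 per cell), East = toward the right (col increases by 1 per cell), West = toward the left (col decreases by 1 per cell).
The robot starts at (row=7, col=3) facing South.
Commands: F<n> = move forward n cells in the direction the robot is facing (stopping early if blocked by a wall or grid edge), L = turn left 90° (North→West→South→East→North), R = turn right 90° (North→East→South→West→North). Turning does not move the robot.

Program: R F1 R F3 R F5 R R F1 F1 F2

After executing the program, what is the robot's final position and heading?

Answer: Final position: (row=4, col=3), facing West

Derivation:
Start: (row=7, col=3), facing South
  R: turn right, now facing West
  F1: move forward 1, now at (row=7, col=2)
  R: turn right, now facing North
  F3: move forward 3, now at (row=4, col=2)
  R: turn right, now facing East
  F5: move forward 5, now at (row=4, col=7)
  R: turn right, now facing South
  R: turn right, now facing West
  F1: move forward 1, now at (row=4, col=6)
  F1: move forward 1, now at (row=4, col=5)
  F2: move forward 2, now at (row=4, col=3)
Final: (row=4, col=3), facing West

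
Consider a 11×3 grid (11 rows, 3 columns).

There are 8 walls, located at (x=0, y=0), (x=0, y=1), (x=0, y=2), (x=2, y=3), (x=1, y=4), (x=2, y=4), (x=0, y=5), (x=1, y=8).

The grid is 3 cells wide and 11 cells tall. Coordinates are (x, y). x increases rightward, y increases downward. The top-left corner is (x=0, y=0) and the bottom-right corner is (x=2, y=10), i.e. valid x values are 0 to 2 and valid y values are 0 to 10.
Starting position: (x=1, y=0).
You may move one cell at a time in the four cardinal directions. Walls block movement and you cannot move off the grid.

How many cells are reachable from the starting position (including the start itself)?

Answer: Reachable cells: 9

Derivation:
BFS flood-fill from (x=1, y=0):
  Distance 0: (x=1, y=0)
  Distance 1: (x=2, y=0), (x=1, y=1)
  Distance 2: (x=2, y=1), (x=1, y=2)
  Distance 3: (x=2, y=2), (x=1, y=3)
  Distance 4: (x=0, y=3)
  Distance 5: (x=0, y=4)
Total reachable: 9 (grid has 25 open cells total)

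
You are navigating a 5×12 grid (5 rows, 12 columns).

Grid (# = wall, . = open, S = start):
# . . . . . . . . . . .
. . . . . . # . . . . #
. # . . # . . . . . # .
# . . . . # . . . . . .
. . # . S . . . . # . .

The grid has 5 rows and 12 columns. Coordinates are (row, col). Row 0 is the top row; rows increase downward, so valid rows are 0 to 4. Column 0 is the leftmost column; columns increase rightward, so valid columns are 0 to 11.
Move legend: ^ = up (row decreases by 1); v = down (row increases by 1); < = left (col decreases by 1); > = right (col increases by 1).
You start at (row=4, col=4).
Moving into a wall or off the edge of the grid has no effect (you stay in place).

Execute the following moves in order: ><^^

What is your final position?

Answer: Final position: (row=3, col=4)

Derivation:
Start: (row=4, col=4)
  > (right): (row=4, col=4) -> (row=4, col=5)
  < (left): (row=4, col=5) -> (row=4, col=4)
  ^ (up): (row=4, col=4) -> (row=3, col=4)
  ^ (up): blocked, stay at (row=3, col=4)
Final: (row=3, col=4)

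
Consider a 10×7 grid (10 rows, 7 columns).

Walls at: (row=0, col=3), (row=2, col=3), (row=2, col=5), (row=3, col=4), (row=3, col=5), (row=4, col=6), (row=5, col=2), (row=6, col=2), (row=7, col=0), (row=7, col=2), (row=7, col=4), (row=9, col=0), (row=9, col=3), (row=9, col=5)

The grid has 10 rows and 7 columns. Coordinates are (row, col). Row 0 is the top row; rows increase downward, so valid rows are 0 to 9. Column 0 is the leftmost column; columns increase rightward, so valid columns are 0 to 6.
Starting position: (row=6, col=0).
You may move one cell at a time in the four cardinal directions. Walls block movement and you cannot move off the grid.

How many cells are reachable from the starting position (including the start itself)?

Answer: Reachable cells: 56

Derivation:
BFS flood-fill from (row=6, col=0):
  Distance 0: (row=6, col=0)
  Distance 1: (row=5, col=0), (row=6, col=1)
  Distance 2: (row=4, col=0), (row=5, col=1), (row=7, col=1)
  Distance 3: (row=3, col=0), (row=4, col=1), (row=8, col=1)
  Distance 4: (row=2, col=0), (row=3, col=1), (row=4, col=2), (row=8, col=0), (row=8, col=2), (row=9, col=1)
  Distance 5: (row=1, col=0), (row=2, col=1), (row=3, col=2), (row=4, col=3), (row=8, col=3), (row=9, col=2)
  Distance 6: (row=0, col=0), (row=1, col=1), (row=2, col=2), (row=3, col=3), (row=4, col=4), (row=5, col=3), (row=7, col=3), (row=8, col=4)
  Distance 7: (row=0, col=1), (row=1, col=2), (row=4, col=5), (row=5, col=4), (row=6, col=3), (row=8, col=5), (row=9, col=4)
  Distance 8: (row=0, col=2), (row=1, col=3), (row=5, col=5), (row=6, col=4), (row=7, col=5), (row=8, col=6)
  Distance 9: (row=1, col=4), (row=5, col=6), (row=6, col=5), (row=7, col=6), (row=9, col=6)
  Distance 10: (row=0, col=4), (row=1, col=5), (row=2, col=4), (row=6, col=6)
  Distance 11: (row=0, col=5), (row=1, col=6)
  Distance 12: (row=0, col=6), (row=2, col=6)
  Distance 13: (row=3, col=6)
Total reachable: 56 (grid has 56 open cells total)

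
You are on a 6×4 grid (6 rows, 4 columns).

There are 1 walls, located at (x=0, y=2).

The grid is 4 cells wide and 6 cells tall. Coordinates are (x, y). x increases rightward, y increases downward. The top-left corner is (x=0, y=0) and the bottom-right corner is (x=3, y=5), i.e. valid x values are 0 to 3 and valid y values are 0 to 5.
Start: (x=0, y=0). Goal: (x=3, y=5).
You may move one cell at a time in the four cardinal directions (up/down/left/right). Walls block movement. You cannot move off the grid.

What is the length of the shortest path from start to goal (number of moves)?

Answer: Shortest path length: 8

Derivation:
BFS from (x=0, y=0) until reaching (x=3, y=5):
  Distance 0: (x=0, y=0)
  Distance 1: (x=1, y=0), (x=0, y=1)
  Distance 2: (x=2, y=0), (x=1, y=1)
  Distance 3: (x=3, y=0), (x=2, y=1), (x=1, y=2)
  Distance 4: (x=3, y=1), (x=2, y=2), (x=1, y=3)
  Distance 5: (x=3, y=2), (x=0, y=3), (x=2, y=3), (x=1, y=4)
  Distance 6: (x=3, y=3), (x=0, y=4), (x=2, y=4), (x=1, y=5)
  Distance 7: (x=3, y=4), (x=0, y=5), (x=2, y=5)
  Distance 8: (x=3, y=5)  <- goal reached here
One shortest path (8 moves): (x=0, y=0) -> (x=1, y=0) -> (x=2, y=0) -> (x=3, y=0) -> (x=3, y=1) -> (x=3, y=2) -> (x=3, y=3) -> (x=3, y=4) -> (x=3, y=5)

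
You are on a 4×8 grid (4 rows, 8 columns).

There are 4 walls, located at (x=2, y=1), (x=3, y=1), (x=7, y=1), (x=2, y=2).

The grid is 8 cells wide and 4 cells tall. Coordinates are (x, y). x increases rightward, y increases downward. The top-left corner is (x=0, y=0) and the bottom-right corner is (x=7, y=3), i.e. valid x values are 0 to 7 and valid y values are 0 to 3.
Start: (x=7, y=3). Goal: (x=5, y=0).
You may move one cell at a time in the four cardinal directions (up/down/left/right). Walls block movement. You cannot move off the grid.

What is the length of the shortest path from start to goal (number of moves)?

BFS from (x=7, y=3) until reaching (x=5, y=0):
  Distance 0: (x=7, y=3)
  Distance 1: (x=7, y=2), (x=6, y=3)
  Distance 2: (x=6, y=2), (x=5, y=3)
  Distance 3: (x=6, y=1), (x=5, y=2), (x=4, y=3)
  Distance 4: (x=6, y=0), (x=5, y=1), (x=4, y=2), (x=3, y=3)
  Distance 5: (x=5, y=0), (x=7, y=0), (x=4, y=1), (x=3, y=2), (x=2, y=3)  <- goal reached here
One shortest path (5 moves): (x=7, y=3) -> (x=6, y=3) -> (x=5, y=3) -> (x=5, y=2) -> (x=5, y=1) -> (x=5, y=0)

Answer: Shortest path length: 5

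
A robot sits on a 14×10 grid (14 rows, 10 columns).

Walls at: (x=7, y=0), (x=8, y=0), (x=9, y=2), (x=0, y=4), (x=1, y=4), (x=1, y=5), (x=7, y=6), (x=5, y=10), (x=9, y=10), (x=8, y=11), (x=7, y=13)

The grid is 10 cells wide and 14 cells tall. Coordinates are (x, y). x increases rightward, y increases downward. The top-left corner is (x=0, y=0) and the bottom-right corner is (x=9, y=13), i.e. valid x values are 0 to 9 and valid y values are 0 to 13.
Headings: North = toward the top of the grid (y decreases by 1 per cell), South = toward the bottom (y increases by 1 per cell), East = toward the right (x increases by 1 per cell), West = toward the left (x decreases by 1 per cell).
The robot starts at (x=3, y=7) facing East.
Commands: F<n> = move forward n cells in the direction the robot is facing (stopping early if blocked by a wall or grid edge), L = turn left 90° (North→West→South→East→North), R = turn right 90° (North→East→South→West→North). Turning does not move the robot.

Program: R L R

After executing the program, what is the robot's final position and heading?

Answer: Final position: (x=3, y=7), facing South

Derivation:
Start: (x=3, y=7), facing East
  R: turn right, now facing South
  L: turn left, now facing East
  R: turn right, now facing South
Final: (x=3, y=7), facing South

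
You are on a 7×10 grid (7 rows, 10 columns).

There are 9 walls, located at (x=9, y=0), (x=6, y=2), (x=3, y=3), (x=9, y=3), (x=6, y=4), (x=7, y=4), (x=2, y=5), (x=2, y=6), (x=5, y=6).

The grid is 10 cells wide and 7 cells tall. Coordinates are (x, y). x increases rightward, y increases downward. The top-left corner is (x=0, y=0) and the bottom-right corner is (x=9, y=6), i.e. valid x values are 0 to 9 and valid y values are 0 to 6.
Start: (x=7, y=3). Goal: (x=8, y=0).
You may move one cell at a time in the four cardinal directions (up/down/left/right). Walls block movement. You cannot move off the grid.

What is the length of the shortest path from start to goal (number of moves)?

Answer: Shortest path length: 4

Derivation:
BFS from (x=7, y=3) until reaching (x=8, y=0):
  Distance 0: (x=7, y=3)
  Distance 1: (x=7, y=2), (x=6, y=3), (x=8, y=3)
  Distance 2: (x=7, y=1), (x=8, y=2), (x=5, y=3), (x=8, y=4)
  Distance 3: (x=7, y=0), (x=6, y=1), (x=8, y=1), (x=5, y=2), (x=9, y=2), (x=4, y=3), (x=5, y=4), (x=9, y=4), (x=8, y=5)
  Distance 4: (x=6, y=0), (x=8, y=0), (x=5, y=1), (x=9, y=1), (x=4, y=2), (x=4, y=4), (x=5, y=5), (x=7, y=5), (x=9, y=5), (x=8, y=6)  <- goal reached here
One shortest path (4 moves): (x=7, y=3) -> (x=8, y=3) -> (x=8, y=2) -> (x=8, y=1) -> (x=8, y=0)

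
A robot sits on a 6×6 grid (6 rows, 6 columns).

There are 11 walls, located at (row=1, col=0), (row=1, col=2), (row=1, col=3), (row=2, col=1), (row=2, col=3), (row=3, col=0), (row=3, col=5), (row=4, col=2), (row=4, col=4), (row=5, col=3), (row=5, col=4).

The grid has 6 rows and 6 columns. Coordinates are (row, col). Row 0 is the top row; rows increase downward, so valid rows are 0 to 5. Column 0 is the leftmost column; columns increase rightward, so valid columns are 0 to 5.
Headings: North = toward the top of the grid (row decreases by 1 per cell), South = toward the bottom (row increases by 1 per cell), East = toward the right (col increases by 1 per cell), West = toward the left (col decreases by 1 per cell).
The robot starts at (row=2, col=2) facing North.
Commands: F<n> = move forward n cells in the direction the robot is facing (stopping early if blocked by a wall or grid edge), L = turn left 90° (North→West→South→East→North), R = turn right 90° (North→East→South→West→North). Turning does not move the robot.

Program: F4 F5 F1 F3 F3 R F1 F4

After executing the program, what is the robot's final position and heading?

Start: (row=2, col=2), facing North
  F4: move forward 0/4 (blocked), now at (row=2, col=2)
  F5: move forward 0/5 (blocked), now at (row=2, col=2)
  F1: move forward 0/1 (blocked), now at (row=2, col=2)
  F3: move forward 0/3 (blocked), now at (row=2, col=2)
  F3: move forward 0/3 (blocked), now at (row=2, col=2)
  R: turn right, now facing East
  F1: move forward 0/1 (blocked), now at (row=2, col=2)
  F4: move forward 0/4 (blocked), now at (row=2, col=2)
Final: (row=2, col=2), facing East

Answer: Final position: (row=2, col=2), facing East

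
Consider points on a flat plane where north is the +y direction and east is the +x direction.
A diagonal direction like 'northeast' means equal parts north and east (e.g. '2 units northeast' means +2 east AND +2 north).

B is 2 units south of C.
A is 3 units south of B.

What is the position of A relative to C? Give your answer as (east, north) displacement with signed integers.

Answer: A is at (east=0, north=-5) relative to C.

Derivation:
Place C at the origin (east=0, north=0).
  B is 2 units south of C: delta (east=+0, north=-2); B at (east=0, north=-2).
  A is 3 units south of B: delta (east=+0, north=-3); A at (east=0, north=-5).
Therefore A relative to C: (east=0, north=-5).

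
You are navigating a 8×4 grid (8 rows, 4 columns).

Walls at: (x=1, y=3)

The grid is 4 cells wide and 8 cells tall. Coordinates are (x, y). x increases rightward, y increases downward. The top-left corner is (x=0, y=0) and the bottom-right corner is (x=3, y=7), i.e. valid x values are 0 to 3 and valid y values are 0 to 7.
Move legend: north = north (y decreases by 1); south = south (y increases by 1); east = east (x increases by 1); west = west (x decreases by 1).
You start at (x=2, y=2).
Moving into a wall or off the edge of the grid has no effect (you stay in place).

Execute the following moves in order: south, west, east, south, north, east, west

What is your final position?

Start: (x=2, y=2)
  south (south): (x=2, y=2) -> (x=2, y=3)
  west (west): blocked, stay at (x=2, y=3)
  east (east): (x=2, y=3) -> (x=3, y=3)
  south (south): (x=3, y=3) -> (x=3, y=4)
  north (north): (x=3, y=4) -> (x=3, y=3)
  east (east): blocked, stay at (x=3, y=3)
  west (west): (x=3, y=3) -> (x=2, y=3)
Final: (x=2, y=3)

Answer: Final position: (x=2, y=3)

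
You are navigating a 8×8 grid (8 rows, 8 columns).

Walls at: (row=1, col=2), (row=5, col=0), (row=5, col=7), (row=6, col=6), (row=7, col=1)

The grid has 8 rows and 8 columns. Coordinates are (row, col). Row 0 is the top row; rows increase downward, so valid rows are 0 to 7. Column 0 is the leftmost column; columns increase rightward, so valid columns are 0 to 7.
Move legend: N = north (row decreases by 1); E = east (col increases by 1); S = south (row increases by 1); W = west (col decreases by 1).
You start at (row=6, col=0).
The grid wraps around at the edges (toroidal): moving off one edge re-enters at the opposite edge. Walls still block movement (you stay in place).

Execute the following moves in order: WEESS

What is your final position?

Start: (row=6, col=0)
  W (west): (row=6, col=0) -> (row=6, col=7)
  E (east): (row=6, col=7) -> (row=6, col=0)
  E (east): (row=6, col=0) -> (row=6, col=1)
  S (south): blocked, stay at (row=6, col=1)
  S (south): blocked, stay at (row=6, col=1)
Final: (row=6, col=1)

Answer: Final position: (row=6, col=1)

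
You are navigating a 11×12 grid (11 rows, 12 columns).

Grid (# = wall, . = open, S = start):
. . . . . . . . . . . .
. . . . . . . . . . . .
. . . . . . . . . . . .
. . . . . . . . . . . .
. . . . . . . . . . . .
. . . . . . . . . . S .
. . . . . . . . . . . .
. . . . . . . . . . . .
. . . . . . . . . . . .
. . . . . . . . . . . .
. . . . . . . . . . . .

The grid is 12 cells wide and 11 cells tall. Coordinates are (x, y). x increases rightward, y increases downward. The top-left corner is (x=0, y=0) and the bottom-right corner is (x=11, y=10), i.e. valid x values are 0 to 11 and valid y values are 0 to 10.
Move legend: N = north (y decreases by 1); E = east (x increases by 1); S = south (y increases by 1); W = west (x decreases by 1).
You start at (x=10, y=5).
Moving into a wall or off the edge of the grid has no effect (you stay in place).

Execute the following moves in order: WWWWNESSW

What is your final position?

Answer: Final position: (x=6, y=6)

Derivation:
Start: (x=10, y=5)
  W (west): (x=10, y=5) -> (x=9, y=5)
  W (west): (x=9, y=5) -> (x=8, y=5)
  W (west): (x=8, y=5) -> (x=7, y=5)
  W (west): (x=7, y=5) -> (x=6, y=5)
  N (north): (x=6, y=5) -> (x=6, y=4)
  E (east): (x=6, y=4) -> (x=7, y=4)
  S (south): (x=7, y=4) -> (x=7, y=5)
  S (south): (x=7, y=5) -> (x=7, y=6)
  W (west): (x=7, y=6) -> (x=6, y=6)
Final: (x=6, y=6)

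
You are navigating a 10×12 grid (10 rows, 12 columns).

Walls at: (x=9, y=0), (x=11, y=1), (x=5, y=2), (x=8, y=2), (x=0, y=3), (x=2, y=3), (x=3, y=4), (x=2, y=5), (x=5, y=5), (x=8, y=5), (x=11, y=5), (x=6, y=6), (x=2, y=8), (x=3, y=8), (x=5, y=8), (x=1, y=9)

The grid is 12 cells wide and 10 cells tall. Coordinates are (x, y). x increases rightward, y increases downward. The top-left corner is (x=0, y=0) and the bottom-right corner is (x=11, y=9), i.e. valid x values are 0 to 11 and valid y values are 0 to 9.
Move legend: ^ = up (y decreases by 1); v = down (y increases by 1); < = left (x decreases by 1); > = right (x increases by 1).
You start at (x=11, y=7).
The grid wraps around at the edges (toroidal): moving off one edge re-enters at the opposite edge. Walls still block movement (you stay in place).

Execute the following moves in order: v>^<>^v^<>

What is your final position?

Answer: Final position: (x=0, y=6)

Derivation:
Start: (x=11, y=7)
  v (down): (x=11, y=7) -> (x=11, y=8)
  > (right): (x=11, y=8) -> (x=0, y=8)
  ^ (up): (x=0, y=8) -> (x=0, y=7)
  < (left): (x=0, y=7) -> (x=11, y=7)
  > (right): (x=11, y=7) -> (x=0, y=7)
  ^ (up): (x=0, y=7) -> (x=0, y=6)
  v (down): (x=0, y=6) -> (x=0, y=7)
  ^ (up): (x=0, y=7) -> (x=0, y=6)
  < (left): (x=0, y=6) -> (x=11, y=6)
  > (right): (x=11, y=6) -> (x=0, y=6)
Final: (x=0, y=6)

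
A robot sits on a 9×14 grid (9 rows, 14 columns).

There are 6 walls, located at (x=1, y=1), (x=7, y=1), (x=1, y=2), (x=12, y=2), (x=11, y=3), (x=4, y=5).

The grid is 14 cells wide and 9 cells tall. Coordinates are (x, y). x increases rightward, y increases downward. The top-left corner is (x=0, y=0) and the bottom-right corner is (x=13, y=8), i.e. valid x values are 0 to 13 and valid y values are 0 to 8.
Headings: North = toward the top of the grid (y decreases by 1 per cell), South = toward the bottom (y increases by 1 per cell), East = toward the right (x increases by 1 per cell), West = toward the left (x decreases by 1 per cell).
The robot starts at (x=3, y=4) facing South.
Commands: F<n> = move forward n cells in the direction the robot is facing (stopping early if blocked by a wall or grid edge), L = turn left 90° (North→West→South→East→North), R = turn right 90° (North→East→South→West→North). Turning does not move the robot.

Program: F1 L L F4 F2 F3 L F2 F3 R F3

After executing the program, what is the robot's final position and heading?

Answer: Final position: (x=0, y=0), facing North

Derivation:
Start: (x=3, y=4), facing South
  F1: move forward 1, now at (x=3, y=5)
  L: turn left, now facing East
  L: turn left, now facing North
  F4: move forward 4, now at (x=3, y=1)
  F2: move forward 1/2 (blocked), now at (x=3, y=0)
  F3: move forward 0/3 (blocked), now at (x=3, y=0)
  L: turn left, now facing West
  F2: move forward 2, now at (x=1, y=0)
  F3: move forward 1/3 (blocked), now at (x=0, y=0)
  R: turn right, now facing North
  F3: move forward 0/3 (blocked), now at (x=0, y=0)
Final: (x=0, y=0), facing North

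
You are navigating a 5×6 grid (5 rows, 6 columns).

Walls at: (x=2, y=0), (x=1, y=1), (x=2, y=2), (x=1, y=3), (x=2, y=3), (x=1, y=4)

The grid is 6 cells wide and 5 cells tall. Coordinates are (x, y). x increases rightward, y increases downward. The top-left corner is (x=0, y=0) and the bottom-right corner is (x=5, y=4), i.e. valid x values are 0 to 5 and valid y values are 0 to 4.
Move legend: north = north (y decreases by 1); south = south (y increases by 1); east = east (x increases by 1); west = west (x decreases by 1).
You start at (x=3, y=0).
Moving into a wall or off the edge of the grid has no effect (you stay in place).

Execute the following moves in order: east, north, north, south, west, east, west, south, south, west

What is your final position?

Start: (x=3, y=0)
  east (east): (x=3, y=0) -> (x=4, y=0)
  north (north): blocked, stay at (x=4, y=0)
  north (north): blocked, stay at (x=4, y=0)
  south (south): (x=4, y=0) -> (x=4, y=1)
  west (west): (x=4, y=1) -> (x=3, y=1)
  east (east): (x=3, y=1) -> (x=4, y=1)
  west (west): (x=4, y=1) -> (x=3, y=1)
  south (south): (x=3, y=1) -> (x=3, y=2)
  south (south): (x=3, y=2) -> (x=3, y=3)
  west (west): blocked, stay at (x=3, y=3)
Final: (x=3, y=3)

Answer: Final position: (x=3, y=3)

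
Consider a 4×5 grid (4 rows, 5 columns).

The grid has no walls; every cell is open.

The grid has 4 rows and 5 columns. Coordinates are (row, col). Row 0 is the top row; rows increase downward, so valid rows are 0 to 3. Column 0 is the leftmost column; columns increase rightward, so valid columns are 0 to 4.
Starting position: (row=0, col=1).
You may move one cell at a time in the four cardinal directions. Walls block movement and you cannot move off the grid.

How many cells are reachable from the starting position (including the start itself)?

BFS flood-fill from (row=0, col=1):
  Distance 0: (row=0, col=1)
  Distance 1: (row=0, col=0), (row=0, col=2), (row=1, col=1)
  Distance 2: (row=0, col=3), (row=1, col=0), (row=1, col=2), (row=2, col=1)
  Distance 3: (row=0, col=4), (row=1, col=3), (row=2, col=0), (row=2, col=2), (row=3, col=1)
  Distance 4: (row=1, col=4), (row=2, col=3), (row=3, col=0), (row=3, col=2)
  Distance 5: (row=2, col=4), (row=3, col=3)
  Distance 6: (row=3, col=4)
Total reachable: 20 (grid has 20 open cells total)

Answer: Reachable cells: 20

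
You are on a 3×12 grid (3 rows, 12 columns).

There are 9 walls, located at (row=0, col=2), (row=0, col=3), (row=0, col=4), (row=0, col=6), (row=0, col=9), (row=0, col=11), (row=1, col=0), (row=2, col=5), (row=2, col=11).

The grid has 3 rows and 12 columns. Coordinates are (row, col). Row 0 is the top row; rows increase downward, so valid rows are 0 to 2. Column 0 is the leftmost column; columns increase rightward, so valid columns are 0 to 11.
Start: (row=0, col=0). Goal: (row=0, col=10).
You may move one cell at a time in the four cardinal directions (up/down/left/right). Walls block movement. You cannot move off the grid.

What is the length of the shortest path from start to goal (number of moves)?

BFS from (row=0, col=0) until reaching (row=0, col=10):
  Distance 0: (row=0, col=0)
  Distance 1: (row=0, col=1)
  Distance 2: (row=1, col=1)
  Distance 3: (row=1, col=2), (row=2, col=1)
  Distance 4: (row=1, col=3), (row=2, col=0), (row=2, col=2)
  Distance 5: (row=1, col=4), (row=2, col=3)
  Distance 6: (row=1, col=5), (row=2, col=4)
  Distance 7: (row=0, col=5), (row=1, col=6)
  Distance 8: (row=1, col=7), (row=2, col=6)
  Distance 9: (row=0, col=7), (row=1, col=8), (row=2, col=7)
  Distance 10: (row=0, col=8), (row=1, col=9), (row=2, col=8)
  Distance 11: (row=1, col=10), (row=2, col=9)
  Distance 12: (row=0, col=10), (row=1, col=11), (row=2, col=10)  <- goal reached here
One shortest path (12 moves): (row=0, col=0) -> (row=0, col=1) -> (row=1, col=1) -> (row=1, col=2) -> (row=1, col=3) -> (row=1, col=4) -> (row=1, col=5) -> (row=1, col=6) -> (row=1, col=7) -> (row=1, col=8) -> (row=1, col=9) -> (row=1, col=10) -> (row=0, col=10)

Answer: Shortest path length: 12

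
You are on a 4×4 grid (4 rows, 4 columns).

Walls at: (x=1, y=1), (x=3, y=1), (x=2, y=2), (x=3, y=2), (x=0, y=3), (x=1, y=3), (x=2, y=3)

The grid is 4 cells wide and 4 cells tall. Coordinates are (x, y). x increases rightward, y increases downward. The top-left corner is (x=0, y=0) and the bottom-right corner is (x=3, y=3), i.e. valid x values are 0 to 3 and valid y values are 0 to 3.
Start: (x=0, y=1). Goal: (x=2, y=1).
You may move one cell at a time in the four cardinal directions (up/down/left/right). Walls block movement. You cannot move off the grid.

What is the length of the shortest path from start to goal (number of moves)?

BFS from (x=0, y=1) until reaching (x=2, y=1):
  Distance 0: (x=0, y=1)
  Distance 1: (x=0, y=0), (x=0, y=2)
  Distance 2: (x=1, y=0), (x=1, y=2)
  Distance 3: (x=2, y=0)
  Distance 4: (x=3, y=0), (x=2, y=1)  <- goal reached here
One shortest path (4 moves): (x=0, y=1) -> (x=0, y=0) -> (x=1, y=0) -> (x=2, y=0) -> (x=2, y=1)

Answer: Shortest path length: 4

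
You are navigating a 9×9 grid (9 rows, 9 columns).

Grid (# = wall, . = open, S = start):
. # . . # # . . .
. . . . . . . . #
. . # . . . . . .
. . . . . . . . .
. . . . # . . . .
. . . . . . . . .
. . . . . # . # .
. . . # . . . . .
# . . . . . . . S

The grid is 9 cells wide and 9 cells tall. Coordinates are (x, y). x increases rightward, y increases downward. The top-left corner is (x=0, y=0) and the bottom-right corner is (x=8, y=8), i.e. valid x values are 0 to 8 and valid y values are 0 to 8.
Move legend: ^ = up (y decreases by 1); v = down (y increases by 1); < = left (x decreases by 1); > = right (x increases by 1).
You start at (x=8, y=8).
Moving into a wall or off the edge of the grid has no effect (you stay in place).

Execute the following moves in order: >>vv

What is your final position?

Answer: Final position: (x=8, y=8)

Derivation:
Start: (x=8, y=8)
  > (right): blocked, stay at (x=8, y=8)
  > (right): blocked, stay at (x=8, y=8)
  v (down): blocked, stay at (x=8, y=8)
  v (down): blocked, stay at (x=8, y=8)
Final: (x=8, y=8)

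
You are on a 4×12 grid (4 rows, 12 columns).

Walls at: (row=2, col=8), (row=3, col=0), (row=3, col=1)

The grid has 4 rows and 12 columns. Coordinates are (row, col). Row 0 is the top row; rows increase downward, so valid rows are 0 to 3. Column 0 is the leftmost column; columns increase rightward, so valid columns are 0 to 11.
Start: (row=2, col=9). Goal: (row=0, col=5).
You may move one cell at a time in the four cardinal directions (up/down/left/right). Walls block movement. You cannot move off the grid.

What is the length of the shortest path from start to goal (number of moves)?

BFS from (row=2, col=9) until reaching (row=0, col=5):
  Distance 0: (row=2, col=9)
  Distance 1: (row=1, col=9), (row=2, col=10), (row=3, col=9)
  Distance 2: (row=0, col=9), (row=1, col=8), (row=1, col=10), (row=2, col=11), (row=3, col=8), (row=3, col=10)
  Distance 3: (row=0, col=8), (row=0, col=10), (row=1, col=7), (row=1, col=11), (row=3, col=7), (row=3, col=11)
  Distance 4: (row=0, col=7), (row=0, col=11), (row=1, col=6), (row=2, col=7), (row=3, col=6)
  Distance 5: (row=0, col=6), (row=1, col=5), (row=2, col=6), (row=3, col=5)
  Distance 6: (row=0, col=5), (row=1, col=4), (row=2, col=5), (row=3, col=4)  <- goal reached here
One shortest path (6 moves): (row=2, col=9) -> (row=1, col=9) -> (row=1, col=8) -> (row=1, col=7) -> (row=1, col=6) -> (row=1, col=5) -> (row=0, col=5)

Answer: Shortest path length: 6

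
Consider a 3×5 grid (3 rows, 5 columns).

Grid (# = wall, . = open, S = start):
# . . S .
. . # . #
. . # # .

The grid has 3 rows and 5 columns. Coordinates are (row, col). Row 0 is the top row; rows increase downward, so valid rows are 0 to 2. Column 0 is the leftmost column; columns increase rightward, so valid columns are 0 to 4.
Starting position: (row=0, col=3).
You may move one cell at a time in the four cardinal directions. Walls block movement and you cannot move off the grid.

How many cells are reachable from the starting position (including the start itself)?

Answer: Reachable cells: 9

Derivation:
BFS flood-fill from (row=0, col=3):
  Distance 0: (row=0, col=3)
  Distance 1: (row=0, col=2), (row=0, col=4), (row=1, col=3)
  Distance 2: (row=0, col=1)
  Distance 3: (row=1, col=1)
  Distance 4: (row=1, col=0), (row=2, col=1)
  Distance 5: (row=2, col=0)
Total reachable: 9 (grid has 10 open cells total)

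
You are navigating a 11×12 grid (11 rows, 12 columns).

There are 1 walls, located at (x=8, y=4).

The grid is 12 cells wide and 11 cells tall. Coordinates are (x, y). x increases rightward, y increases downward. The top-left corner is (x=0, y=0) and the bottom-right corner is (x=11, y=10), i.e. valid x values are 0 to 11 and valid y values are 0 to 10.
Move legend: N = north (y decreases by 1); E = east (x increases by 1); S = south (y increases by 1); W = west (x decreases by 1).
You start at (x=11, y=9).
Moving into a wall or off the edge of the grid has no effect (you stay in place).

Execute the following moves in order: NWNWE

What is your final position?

Start: (x=11, y=9)
  N (north): (x=11, y=9) -> (x=11, y=8)
  W (west): (x=11, y=8) -> (x=10, y=8)
  N (north): (x=10, y=8) -> (x=10, y=7)
  W (west): (x=10, y=7) -> (x=9, y=7)
  E (east): (x=9, y=7) -> (x=10, y=7)
Final: (x=10, y=7)

Answer: Final position: (x=10, y=7)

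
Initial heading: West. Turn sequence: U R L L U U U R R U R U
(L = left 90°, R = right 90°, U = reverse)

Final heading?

Start: West
  U (U-turn (180°)) -> East
  R (right (90° clockwise)) -> South
  L (left (90° counter-clockwise)) -> East
  L (left (90° counter-clockwise)) -> North
  U (U-turn (180°)) -> South
  U (U-turn (180°)) -> North
  U (U-turn (180°)) -> South
  R (right (90° clockwise)) -> West
  R (right (90° clockwise)) -> North
  U (U-turn (180°)) -> South
  R (right (90° clockwise)) -> West
  U (U-turn (180°)) -> East
Final: East

Answer: Final heading: East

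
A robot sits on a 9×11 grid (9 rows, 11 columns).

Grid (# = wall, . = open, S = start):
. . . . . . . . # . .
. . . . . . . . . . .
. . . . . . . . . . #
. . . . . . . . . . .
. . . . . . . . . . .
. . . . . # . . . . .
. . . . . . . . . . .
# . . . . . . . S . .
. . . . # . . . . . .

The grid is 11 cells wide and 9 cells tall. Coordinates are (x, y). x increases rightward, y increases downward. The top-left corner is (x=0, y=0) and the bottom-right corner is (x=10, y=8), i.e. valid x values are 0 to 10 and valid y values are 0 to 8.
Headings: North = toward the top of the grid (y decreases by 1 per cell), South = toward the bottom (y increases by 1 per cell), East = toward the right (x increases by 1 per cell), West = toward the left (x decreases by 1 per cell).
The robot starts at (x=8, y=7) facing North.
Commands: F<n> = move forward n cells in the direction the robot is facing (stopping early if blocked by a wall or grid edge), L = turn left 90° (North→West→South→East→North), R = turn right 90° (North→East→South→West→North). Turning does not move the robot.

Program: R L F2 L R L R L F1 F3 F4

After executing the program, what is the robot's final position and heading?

Start: (x=8, y=7), facing North
  R: turn right, now facing East
  L: turn left, now facing North
  F2: move forward 2, now at (x=8, y=5)
  L: turn left, now facing West
  R: turn right, now facing North
  L: turn left, now facing West
  R: turn right, now facing North
  L: turn left, now facing West
  F1: move forward 1, now at (x=7, y=5)
  F3: move forward 1/3 (blocked), now at (x=6, y=5)
  F4: move forward 0/4 (blocked), now at (x=6, y=5)
Final: (x=6, y=5), facing West

Answer: Final position: (x=6, y=5), facing West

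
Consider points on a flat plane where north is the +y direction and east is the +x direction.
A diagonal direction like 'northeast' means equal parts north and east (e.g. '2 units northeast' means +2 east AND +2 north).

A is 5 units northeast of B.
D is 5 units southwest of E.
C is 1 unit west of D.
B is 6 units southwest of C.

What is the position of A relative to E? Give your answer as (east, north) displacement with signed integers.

Answer: A is at (east=-7, north=-6) relative to E.

Derivation:
Place E at the origin (east=0, north=0).
  D is 5 units southwest of E: delta (east=-5, north=-5); D at (east=-5, north=-5).
  C is 1 unit west of D: delta (east=-1, north=+0); C at (east=-6, north=-5).
  B is 6 units southwest of C: delta (east=-6, north=-6); B at (east=-12, north=-11).
  A is 5 units northeast of B: delta (east=+5, north=+5); A at (east=-7, north=-6).
Therefore A relative to E: (east=-7, north=-6).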